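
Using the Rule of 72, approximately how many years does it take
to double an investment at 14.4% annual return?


Formula: Years ≈ 72 / r
Substituting: Years ≈ 72 / 14.4
Years ≈ 5.0

5.0 years


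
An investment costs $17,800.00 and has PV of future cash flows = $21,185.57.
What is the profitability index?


Formula: PI = PV(cash flows) / initial investment
Substituting: PI = $21,185.57 / $17,800.00
PI = 1.1902

1.1902


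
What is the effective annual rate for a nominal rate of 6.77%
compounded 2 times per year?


Formula: EAR = (1 + r/m)^m - 1
Period rate: r/m = 0.0677 / 2 = 0.03385
Compounding: (1 + 0.03385)^2 = 1.068846
EAR = 1.068846 - 1 = 0.068846

0.068846


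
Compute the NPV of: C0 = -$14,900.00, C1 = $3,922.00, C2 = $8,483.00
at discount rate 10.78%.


Formula: NPV = C0 + C1/(1+r) + C2/(1+r)^2
Discount C1: $3,922.00 / (1 + 0.1078) = $3,540.35
Discount C2: $8,483.00 / (1 + 0.1078)^2 = $6,912.37
NPV = -$14,900.00 + $3,540.35 + $6,912.37 = -$4,447.28

-$4,447.28


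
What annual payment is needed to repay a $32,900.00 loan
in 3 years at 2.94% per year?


Formula: PMT = PV * r / (1 - (1+r)^(-n))
Denominator: 1 - (1 + 0.0294)^(-3) = 0.083257
Numerator: $32,900.00 * 0.0294 = 967.26
PMT = 967.26 / 0.083257 = $11,617.73

$11,617.73


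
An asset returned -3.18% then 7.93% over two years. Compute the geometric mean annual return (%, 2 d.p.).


Formula: Geometric mean = ((1+r1)*(1+r2))^(1/2) - 1
Product: (1 + -0.0318) * (1 + 0.0793) = 0.9682 * 1.0793 = 1.044978
Square root: 1.044978^0.5 = 1.022242
Geometric mean = 1.022242 - 1 = 0.022242
As percentage: 2.22%

2.22%


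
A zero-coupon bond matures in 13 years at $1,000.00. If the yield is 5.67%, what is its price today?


Formula: Price = FV / (1 + r)^n
Substituting: Price = $1,000.00 / (1 + 0.0567)^13
Discount factor: (1.0567)^13 = 2.048199
Price = $1,000.00 / 2.048199 = $488.23

$488.23


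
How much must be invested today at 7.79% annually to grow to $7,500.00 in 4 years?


Formula: PV = FV / (1 + r)^n
Substituting: PV = $7,500.00 / (1 + 0.0779)^4
Discount factor: (1.0779)^4 = 1.349938
PV = $7,500.00 / 1.349938 = $5,555.81

$5,555.81


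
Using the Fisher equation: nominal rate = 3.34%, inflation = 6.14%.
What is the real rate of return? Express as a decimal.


Formula: (1 + r_real) = (1 + r_nom) / (1 + inflation)
Substituting: (1 + r_real) = 1.0334 / 1.0614
(1 + r_real) = 0.97362
r_real = 0.97362 - 1 = -0.02638

-0.02638


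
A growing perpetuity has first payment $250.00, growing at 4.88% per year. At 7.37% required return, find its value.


Formula: PV = C / (r - g)
Spread: r - g = 0.0737 - 0.0488 = 0.0249
Substituting: PV = $250.00 / 0.0249
PV = $10,040.16

$10,040.16


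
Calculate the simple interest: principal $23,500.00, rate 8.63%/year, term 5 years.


Formula: I = P * r * t
Substituting: I = $23,500.00 * 0.0863 * 5
Step: I = $23,500.00 * 0.4315
I = $10,140.25

$10,140.25


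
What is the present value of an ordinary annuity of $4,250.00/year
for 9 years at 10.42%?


Formula: PV = PMT * (1 - (1+r)^(-n)) / r
Discount factor: (1 + 0.1042)^(-9) = 0.409798
Bracket: 1 - 0.409798 = 0.590202
PV = $4,250.00 * 0.590202 / 0.1042 = $24,072.52

$24,072.52


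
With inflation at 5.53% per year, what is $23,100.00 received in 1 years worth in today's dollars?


Formula: Real value = nominal / (1 + inflation)^years
Price level: (1 + 0.0553)^1 = 1.0553
Real value = $23,100.00 / 1.0553 = $21,889.51

$21,889.51


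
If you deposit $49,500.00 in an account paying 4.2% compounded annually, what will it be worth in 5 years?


Formula: FV = P * (1 + r)^n
Substituting: FV = $49,500.00 * (1 + 0.042)^5
Growth factor: (1.042)^5 = 1.228397
FV = $49,500.00 * 1.228397 = $60,805.63

$60,805.63


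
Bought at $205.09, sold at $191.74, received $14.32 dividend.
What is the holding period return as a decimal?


Formula: HPR = (P1 - P0 + D) / P0
Gain: $191.74 - $205.09 + $14.32 = $0.97
HPR = $0.97 / $205.09 = 0.0047

0.0047


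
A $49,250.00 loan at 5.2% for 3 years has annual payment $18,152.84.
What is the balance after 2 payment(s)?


Formula: Balance = PV*(1+r)^k - PMT*((1+r)^k - 1)/r
Growth: (1 + 0.052)^2 = 1.106704
Accumulated factor: ((1+r)^k - 1)/r = 2.052
Balance = $49,250.00 * 1.106704 - $18,152.84 * 2.052
Balance = $17,255.54

$17,255.54


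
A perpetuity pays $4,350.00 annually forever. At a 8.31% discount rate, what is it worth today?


Formula: PV = C / r
Substituting: PV = $4,350.00 / 0.0831
PV = $52,346.57

$52,346.57


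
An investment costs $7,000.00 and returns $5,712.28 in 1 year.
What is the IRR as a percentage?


Formula: IRR = C1/C0 - 1
Substituting: IRR = $5,712.28 / $7,000.00 - 1
Ratio: 0.81604 - 1 = -0.18396
IRR = -18.396%

-18.396%


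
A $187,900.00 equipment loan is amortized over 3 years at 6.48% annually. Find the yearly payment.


Formula: PMT = PV * r / (1 - (1+r)^(-n))
Denominator: 1 - (1 + 0.0648)^(-3) = 0.171684
Numerator: $187,900.00 * 0.0648 = 12175.92
PMT = 12175.92 / 0.171684 = $70,920.39

$70,920.39


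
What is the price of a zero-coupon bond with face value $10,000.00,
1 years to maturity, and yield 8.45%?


Formula: Price = FV / (1 + r)^n
Substituting: Price = $10,000.00 / (1 + 0.0845)^1
Discount factor: (1.0845)^1 = 1.0845
Price = $10,000.00 / 1.0845 = $9,220.84

$9,220.84


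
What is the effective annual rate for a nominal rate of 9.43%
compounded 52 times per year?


Formula: EAR = (1 + r/m)^m - 1
Period rate: r/m = 0.0943 / 52 = 0.001813
Compounding: (1 + 0.001813)^52 = 1.098796
EAR = 1.098796 - 1 = 0.098796

0.098796


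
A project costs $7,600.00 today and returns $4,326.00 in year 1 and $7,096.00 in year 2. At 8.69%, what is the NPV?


Formula: NPV = C0 + C1/(1+r) + C2/(1+r)^2
Discount C1: $4,326.00 / (1 + 0.0869) = $3,980.13
Discount C2: $7,096.00 / (1 + 0.0869)^2 = $6,006.68
NPV = -$7,600.00 + $3,980.13 + $6,006.68 = $2,386.81

$2,386.81


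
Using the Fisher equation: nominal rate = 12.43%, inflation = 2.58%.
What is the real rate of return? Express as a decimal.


Formula: (1 + r_real) = (1 + r_nom) / (1 + inflation)
Substituting: (1 + r_real) = 1.1243 / 1.0258
(1 + r_real) = 1.096023
r_real = 1.096023 - 1 = 0.096023

0.096023


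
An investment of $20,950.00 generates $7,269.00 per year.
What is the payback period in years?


Formula: Payback = investment / annual cash flow
Substituting: Payback = $20,950.00 / $7,269.00
Payback = 2.8821 years

2.8821 years


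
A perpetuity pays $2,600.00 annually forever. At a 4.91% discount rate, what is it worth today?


Formula: PV = C / r
Substituting: PV = $2,600.00 / 0.0491
PV = $52,953.16

$52,953.16


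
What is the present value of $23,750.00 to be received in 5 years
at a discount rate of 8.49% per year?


Formula: PV = FV / (1 + r)^n
Substituting: PV = $23,750.00 / (1 + 0.0849)^5
Discount factor: (1.0849)^5 = 1.502964
PV = $23,750.00 / 1.502964 = $15,802.11

$15,802.11


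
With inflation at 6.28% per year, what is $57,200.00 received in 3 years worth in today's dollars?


Formula: Real value = nominal / (1 + inflation)^years
Price level: (1 + 0.0628)^3 = 1.200479
Real value = $57,200.00 / 1.200479 = $47,647.64

$47,647.64


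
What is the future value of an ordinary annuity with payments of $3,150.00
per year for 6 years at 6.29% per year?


Formula: FV = PMT * ((1+r)^n - 1) / r
Growth factor: (1 + 0.0629)^6 = 1.441964
Numerator: 1.441964 - 1 = 0.441964
FV = $3,150.00 * 0.441964 / 0.0629 = $22,133.34

$22,133.34


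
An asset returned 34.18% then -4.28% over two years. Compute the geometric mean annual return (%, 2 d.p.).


Formula: Geometric mean = ((1+r1)*(1+r2))^(1/2) - 1
Product: (1 + 0.3418) * (1 + -0.0428) = 1.3418 * 0.9572 = 1.284371
Square root: 1.284371^0.5 = 1.133301
Geometric mean = 1.133301 - 1 = 0.133301
As percentage: 13.33%

13.33%


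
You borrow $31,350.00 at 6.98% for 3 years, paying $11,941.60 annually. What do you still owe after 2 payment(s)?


Formula: Balance = PV*(1+r)^k - PMT*((1+r)^k - 1)/r
Growth: (1 + 0.0698)^2 = 1.144472
Accumulated factor: ((1+r)^k - 1)/r = 2.0698
Balance = $31,350.00 * 1.144472 - $11,941.60 * 2.0698
Balance = $11,162.47

$11,162.47


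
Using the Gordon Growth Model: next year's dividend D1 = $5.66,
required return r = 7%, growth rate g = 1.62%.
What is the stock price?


Formula: P = D1 / (r - g)
Spread: r - g = 0.07 - 0.0162 = 0.0538
Substituting: P = $5.66 / 0.0538
P = $105.20

$105.20


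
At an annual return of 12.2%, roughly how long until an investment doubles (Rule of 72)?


Formula: Years ≈ 72 / r
Substituting: Years ≈ 72 / 12.2
Years ≈ 5.9

5.9 years


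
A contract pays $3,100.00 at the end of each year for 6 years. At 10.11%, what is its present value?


Formula: PV = PMT * (1 - (1+r)^(-n)) / r
Discount factor: (1 + 0.1011)^(-6) = 0.561099
Bracket: 1 - 0.561099 = 0.438901
PV = $3,100.00 * 0.438901 / 0.1011 = $13,457.90

$13,457.90


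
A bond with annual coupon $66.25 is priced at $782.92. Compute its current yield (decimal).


Formula: Current yield = annual coupon / price
Substituting: CY = $66.25 / $782.92
CY = 0.084619

0.084619


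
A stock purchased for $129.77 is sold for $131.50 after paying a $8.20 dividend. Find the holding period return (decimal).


Formula: HPR = (P1 - P0 + D) / P0
Gain: $131.50 - $129.77 + $8.20 = $9.93
HPR = $9.93 / $129.77 = 0.0765

0.0765


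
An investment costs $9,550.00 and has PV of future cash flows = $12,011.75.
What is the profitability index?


Formula: PI = PV(cash flows) / initial investment
Substituting: PI = $12,011.75 / $9,550.00
PI = 1.2578

1.2578


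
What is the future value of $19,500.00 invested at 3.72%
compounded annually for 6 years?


Formula: FV = P * (1 + r)^n
Substituting: FV = $19,500.00 * (1 + 0.0372)^6
Growth factor: (1.0372)^6 = 1.245016
FV = $19,500.00 * 1.245016 = $24,277.82

$24,277.82


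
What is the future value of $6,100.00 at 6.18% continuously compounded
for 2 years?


Formula: FV = P * e^(r*t)
Exponent: r*t = 0.0618 * 2 = 0.1236
e^(0.1236) = 1.131563
FV = $6,100.00 * 1.131563 = $6,902.54

$6,902.54


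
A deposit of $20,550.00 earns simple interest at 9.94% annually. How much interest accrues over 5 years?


Formula: I = P * r * t
Substituting: I = $20,550.00 * 0.0994 * 5
Step: I = $20,550.00 * 0.497
I = $10,213.35

$10,213.35


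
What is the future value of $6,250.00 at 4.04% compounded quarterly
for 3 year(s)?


Formula: FV = P * (1 + r/m)^(m*t)
Period rate: r/m = 0.0404 / 4 = 0.0101
Total periods: m*t = 4 * 3 = 12
Growth factor: (1 + 0.0101)^12 = 1.128165
FV = $6,250.00 * 1.128165 = $7,051.03

$7,051.03


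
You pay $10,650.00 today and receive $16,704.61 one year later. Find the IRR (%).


Formula: IRR = C1/C0 - 1
Substituting: IRR = $16,704.61 / $10,650.00 - 1
Ratio: 1.568508 - 1 = 0.568508
IRR = 56.8508%

56.8508%


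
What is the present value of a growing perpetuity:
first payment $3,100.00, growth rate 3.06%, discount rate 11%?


Formula: PV = C / (r - g)
Spread: r - g = 0.11 - 0.0306 = 0.0794
Substituting: PV = $3,100.00 / 0.0794
PV = $39,042.82

$39,042.82


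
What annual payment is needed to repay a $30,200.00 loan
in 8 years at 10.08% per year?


Formula: PMT = PV * r / (1 - (1+r)^(-n))
Denominator: 1 - (1 + 0.1008)^(-8) = 0.536198
Numerator: $30,200.00 * 0.1008 = 3044.16
PMT = 3044.16 / 0.536198 = $5,677.31

$5,677.31


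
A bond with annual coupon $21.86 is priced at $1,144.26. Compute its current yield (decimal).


Formula: Current yield = annual coupon / price
Substituting: CY = $21.86 / $1,144.26
CY = 0.019104

0.019104


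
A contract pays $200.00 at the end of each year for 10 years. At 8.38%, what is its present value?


Formula: PV = PMT * (1 - (1+r)^(-n)) / r
Discount factor: (1 + 0.0838)^(-10) = 0.447207
Bracket: 1 - 0.447207 = 0.552793
PV = $200.00 * 0.552793 / 0.0838 = $1,319.32

$1,319.32


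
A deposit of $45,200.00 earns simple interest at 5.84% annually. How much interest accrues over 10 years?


Formula: I = P * r * t
Substituting: I = $45,200.00 * 0.0584 * 10
Step: I = $45,200.00 * 0.584
I = $26,396.80

$26,396.80


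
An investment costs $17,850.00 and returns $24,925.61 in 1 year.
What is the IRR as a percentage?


Formula: IRR = C1/C0 - 1
Substituting: IRR = $24,925.61 / $17,850.00 - 1
Ratio: 1.396393 - 1 = 0.396393
IRR = 39.6393%

39.6393%


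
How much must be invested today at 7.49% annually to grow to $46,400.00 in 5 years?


Formula: PV = FV / (1 + r)^n
Substituting: PV = $46,400.00 / (1 + 0.0749)^5
Discount factor: (1.0749)^5 = 1.434962
PV = $46,400.00 / 1.434962 = $32,335.36

$32,335.36


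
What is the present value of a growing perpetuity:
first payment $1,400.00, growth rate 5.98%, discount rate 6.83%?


Formula: PV = C / (r - g)
Spread: r - g = 0.0683 - 0.0598 = 0.0085
Substituting: PV = $1,400.00 / 0.0085
PV = $164,705.88

$164,705.88


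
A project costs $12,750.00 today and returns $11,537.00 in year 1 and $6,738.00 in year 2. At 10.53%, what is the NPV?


Formula: NPV = C0 + C1/(1+r) + C2/(1+r)^2
Discount C1: $11,537.00 / (1 + 0.1053) = $10,437.89
Discount C2: $6,738.00 / (1 + 0.1053)^2 = $5,515.32
NPV = -$12,750.00 + $10,437.89 + $5,515.32 = $3,203.21

$3,203.21


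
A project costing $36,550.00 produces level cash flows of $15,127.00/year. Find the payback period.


Formula: Payback = investment / annual cash flow
Substituting: Payback = $36,550.00 / $15,127.00
Payback = 2.4162 years

2.4162 years


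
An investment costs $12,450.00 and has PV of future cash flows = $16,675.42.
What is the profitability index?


Formula: PI = PV(cash flows) / initial investment
Substituting: PI = $16,675.42 / $12,450.00
PI = 1.3394

1.3394


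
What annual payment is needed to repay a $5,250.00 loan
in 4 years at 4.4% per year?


Formula: PMT = PV * r / (1 - (1+r)^(-n))
Denominator: 1 - (1 + 0.044)^(-4) = 0.158221
Numerator: $5,250.00 * 0.044 = 231.0
PMT = 231.0 / 0.158221 = $1,459.98

$1,459.98


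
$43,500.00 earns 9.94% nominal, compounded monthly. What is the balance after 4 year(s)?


Formula: FV = P * (1 + r/m)^(m*t)
Period rate: r/m = 0.0994 / 12 = 0.008283
Total periods: m*t = 12 * 4 = 48
Growth factor: (1 + 0.008283)^48 = 1.485813
FV = $43,500.00 * 1.485813 = $64,632.88

$64,632.88


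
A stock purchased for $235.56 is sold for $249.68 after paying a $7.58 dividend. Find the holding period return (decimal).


Formula: HPR = (P1 - P0 + D) / P0
Gain: $249.68 - $235.56 + $7.58 = $21.70
HPR = $21.70 / $235.56 = 0.0921

0.0921


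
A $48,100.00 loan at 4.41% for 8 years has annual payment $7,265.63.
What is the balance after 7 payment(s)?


Formula: Balance = PV*(1+r)^k - PMT*((1+r)^k - 1)/r
Growth: (1 + 0.0441)^7 = 1.352679
Accumulated factor: ((1+r)^k - 1)/r = 7.997251
Balance = $48,100.00 * 1.352679 - $7,265.63 * 7.997251
Balance = $6,958.78

$6,958.78


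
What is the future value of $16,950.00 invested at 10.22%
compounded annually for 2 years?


Formula: FV = P * (1 + r)^n
Substituting: FV = $16,950.00 * (1 + 0.1022)^2
Growth factor: (1.1022)^2 = 1.214845
FV = $16,950.00 * 1.214845 = $20,591.62

$20,591.62


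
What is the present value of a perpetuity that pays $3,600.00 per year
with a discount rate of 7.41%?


Formula: PV = C / r
Substituting: PV = $3,600.00 / 0.0741
PV = $48,583.00

$48,583.00


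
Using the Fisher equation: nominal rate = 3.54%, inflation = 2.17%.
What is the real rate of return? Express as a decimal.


Formula: (1 + r_real) = (1 + r_nom) / (1 + inflation)
Substituting: (1 + r_real) = 1.0354 / 1.0217
(1 + r_real) = 1.013409
r_real = 1.013409 - 1 = 0.013409

0.013409


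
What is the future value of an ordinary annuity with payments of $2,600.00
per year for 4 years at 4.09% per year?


Formula: FV = PMT * ((1+r)^n - 1) / r
Growth factor: (1 + 0.0409)^4 = 1.173913
Numerator: 1.173913 - 1 = 0.173913
FV = $2,600.00 * 0.173913 / 0.0409 = $11,055.62

$11,055.62


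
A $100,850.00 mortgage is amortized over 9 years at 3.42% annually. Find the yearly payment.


Formula: PMT = PV * r / (1 - (1+r)^(-n))
Denominator: 1 - (1 + 0.0342)^(-9) = 0.261145
Numerator: $100,850.00 * 0.0342 = 3449.07
PMT = 3449.07 / 0.261145 = $13,207.49

$13,207.49


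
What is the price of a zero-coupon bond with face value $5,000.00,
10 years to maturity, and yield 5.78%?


Formula: Price = FV / (1 + r)^n
Substituting: Price = $5,000.00 / (1 + 0.0578)^10
Discount factor: (1.0578)^10 = 1.754024
Price = $5,000.00 / 1.754024 = $2,850.59

$2,850.59


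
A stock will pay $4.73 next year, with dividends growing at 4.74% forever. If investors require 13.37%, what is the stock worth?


Formula: P = D1 / (r - g)
Spread: r - g = 0.1337 - 0.0474 = 0.0863
Substituting: P = $4.73 / 0.0863
P = $54.81

$54.81


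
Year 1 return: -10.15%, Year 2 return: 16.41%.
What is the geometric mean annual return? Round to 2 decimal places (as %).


Formula: Geometric mean = ((1+r1)*(1+r2))^(1/2) - 1
Product: (1 + -0.1015) * (1 + 0.1641) = 0.8985 * 1.1641 = 1.045944
Square root: 1.045944^0.5 = 1.022714
Geometric mean = 1.022714 - 1 = 0.022714
As percentage: 2.27%

2.27%


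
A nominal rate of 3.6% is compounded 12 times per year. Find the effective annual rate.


Formula: EAR = (1 + r/m)^m - 1
Period rate: r/m = 0.036 / 12 = 0.003
Compounding: (1 + 0.003)^12 = 1.0366
EAR = 1.0366 - 1 = 0.0366

0.0366


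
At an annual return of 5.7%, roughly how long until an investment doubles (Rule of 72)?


Formula: Years ≈ 72 / r
Substituting: Years ≈ 72 / 5.7
Years ≈ 12.6

12.6 years


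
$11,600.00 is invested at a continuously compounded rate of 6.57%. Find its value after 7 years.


Formula: FV = P * e^(r*t)
Exponent: r*t = 0.0657 * 7 = 0.4599
e^(0.4599) = 1.583916
FV = $11,600.00 * 1.583916 = $18,373.42

$18,373.42


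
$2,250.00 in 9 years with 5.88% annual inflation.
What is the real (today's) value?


Formula: Real value = nominal / (1 + inflation)^years
Price level: (1 + 0.0588)^9 = 1.672343
Real value = $2,250.00 / 1.672343 = $1,345.42

$1,345.42


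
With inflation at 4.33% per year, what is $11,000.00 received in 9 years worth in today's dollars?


Formula: Real value = nominal / (1 + inflation)^years
Price level: (1 + 0.0433)^9 = 1.464478
Real value = $11,000.00 / 1.464478 = $7,511.21

$7,511.21


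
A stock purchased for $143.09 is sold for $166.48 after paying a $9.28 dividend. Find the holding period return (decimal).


Formula: HPR = (P1 - P0 + D) / P0
Gain: $166.48 - $143.09 + $9.28 = $32.67
HPR = $32.67 / $143.09 = 0.2283

0.2283


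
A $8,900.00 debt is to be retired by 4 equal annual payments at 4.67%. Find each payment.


Formula: PMT = PV * r / (1 - (1+r)^(-n))
Denominator: 1 - (1 + 0.0467)^(-4) = 0.166873
Numerator: $8,900.00 * 0.0467 = 415.63
PMT = 415.63 / 0.166873 = $2,490.69

$2,490.69


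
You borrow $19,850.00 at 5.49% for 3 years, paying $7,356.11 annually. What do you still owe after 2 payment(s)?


Formula: Balance = PV*(1+r)^k - PMT*((1+r)^k - 1)/r
Growth: (1 + 0.0549)^2 = 1.112814
Accumulated factor: ((1+r)^k - 1)/r = 2.0549
Balance = $19,850.00 * 1.112814 - $7,356.11 * 2.0549
Balance = $6,973.29

$6,973.29


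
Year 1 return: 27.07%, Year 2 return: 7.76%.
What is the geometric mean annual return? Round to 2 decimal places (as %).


Formula: Geometric mean = ((1+r1)*(1+r2))^(1/2) - 1
Product: (1 + 0.2707) * (1 + 0.0776) = 1.2707 * 1.0776 = 1.369306
Square root: 1.369306^0.5 = 1.170174
Geometric mean = 1.170174 - 1 = 0.170174
As percentage: 17.02%

17.02%


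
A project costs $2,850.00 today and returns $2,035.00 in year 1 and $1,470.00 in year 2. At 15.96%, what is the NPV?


Formula: NPV = C0 + C1/(1+r) + C2/(1+r)^2
Discount C1: $2,035.00 / (1 + 0.1596) = $1,754.92
Discount C2: $1,470.00 / (1 + 0.1596)^2 = $1,093.20
NPV = -$2,850.00 + $1,754.92 + $1,093.20 = -$1.88

-$1.88


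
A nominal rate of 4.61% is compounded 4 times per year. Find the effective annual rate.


Formula: EAR = (1 + r/m)^m - 1
Period rate: r/m = 0.0461 / 4 = 0.011525
Compounding: (1 + 0.011525)^4 = 1.046903
EAR = 1.046903 - 1 = 0.046903

0.046903


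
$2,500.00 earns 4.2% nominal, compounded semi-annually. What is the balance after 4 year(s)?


Formula: FV = P * (1 + r/m)^(m*t)
Period rate: r/m = 0.042 / 2 = 0.021
Total periods: m*t = 2 * 4 = 8
Growth factor: (1 + 0.021)^8 = 1.18088
FV = $2,500.00 * 1.18088 = $2,952.20

$2,952.20


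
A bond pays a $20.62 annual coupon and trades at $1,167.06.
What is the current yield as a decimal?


Formula: Current yield = annual coupon / price
Substituting: CY = $20.62 / $1,167.06
CY = 0.017668

0.017668


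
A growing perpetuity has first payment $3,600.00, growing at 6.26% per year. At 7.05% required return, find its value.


Formula: PV = C / (r - g)
Spread: r - g = 0.0705 - 0.0626 = 0.0079
Substituting: PV = $3,600.00 / 0.0079
PV = $455,696.20

$455,696.20


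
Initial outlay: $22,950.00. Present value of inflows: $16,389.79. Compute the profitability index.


Formula: PI = PV(cash flows) / initial investment
Substituting: PI = $16,389.79 / $22,950.00
PI = 0.7142

0.7142


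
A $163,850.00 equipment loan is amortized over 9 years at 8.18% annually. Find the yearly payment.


Formula: PMT = PV * r / (1 - (1+r)^(-n))
Denominator: 1 - (1 + 0.0818)^(-9) = 0.507193
Numerator: $163,850.00 * 0.0818 = 13402.93
PMT = 13402.93 / 0.507193 = $26,425.72

$26,425.72


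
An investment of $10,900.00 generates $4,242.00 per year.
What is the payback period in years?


Formula: Payback = investment / annual cash flow
Substituting: Payback = $10,900.00 / $4,242.00
Payback = 2.5695 years

2.5695 years


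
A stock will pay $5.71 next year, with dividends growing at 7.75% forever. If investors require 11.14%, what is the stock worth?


Formula: P = D1 / (r - g)
Spread: r - g = 0.1114 - 0.0775 = 0.0339
Substituting: P = $5.71 / 0.0339
P = $168.44

$168.44


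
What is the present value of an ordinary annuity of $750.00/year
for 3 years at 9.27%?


Formula: PV = PMT * (1 - (1+r)^(-n)) / r
Discount factor: (1 + 0.0927)^(-3) = 0.766474
Bracket: 1 - 0.766474 = 0.233526
PV = $750.00 * 0.233526 / 0.0927 = $1,889.37

$1,889.37


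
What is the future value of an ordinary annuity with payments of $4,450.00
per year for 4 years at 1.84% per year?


Formula: FV = PMT * ((1+r)^n - 1) / r
Growth factor: (1 + 0.0184)^4 = 1.075656
Numerator: 1.075656 - 1 = 0.075656
FV = $4,450.00 * 0.075656 / 0.0184 = $18,297.33

$18,297.33


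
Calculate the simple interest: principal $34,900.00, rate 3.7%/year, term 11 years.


Formula: I = P * r * t
Substituting: I = $34,900.00 * 0.037 * 11
Step: I = $34,900.00 * 0.407
I = $14,204.30

$14,204.30


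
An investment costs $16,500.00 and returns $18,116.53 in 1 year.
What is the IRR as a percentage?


Formula: IRR = C1/C0 - 1
Substituting: IRR = $18,116.53 / $16,500.00 - 1
Ratio: 1.097972 - 1 = 0.097972
IRR = 9.7972%

9.7972%


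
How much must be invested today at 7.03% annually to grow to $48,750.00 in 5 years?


Formula: PV = FV / (1 + r)^n
Substituting: PV = $48,750.00 / (1 + 0.0703)^5
Discount factor: (1.0703)^5 = 1.404519
PV = $48,750.00 / 1.404519 = $34,709.39

$34,709.39


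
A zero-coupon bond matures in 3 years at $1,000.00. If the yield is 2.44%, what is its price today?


Formula: Price = FV / (1 + r)^n
Substituting: Price = $1,000.00 / (1 + 0.0244)^3
Discount factor: (1.0244)^3 = 1.075001
Price = $1,000.00 / 1.075001 = $930.23

$930.23


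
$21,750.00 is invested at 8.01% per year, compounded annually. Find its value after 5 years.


Formula: FV = P * (1 + r)^n
Substituting: FV = $21,750.00 * (1 + 0.0801)^5
Growth factor: (1.0801)^5 = 1.470008
FV = $21,750.00 * 1.470008 = $31,972.68

$31,972.68


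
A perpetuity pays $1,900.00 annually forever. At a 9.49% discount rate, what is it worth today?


Formula: PV = C / r
Substituting: PV = $1,900.00 / 0.0949
PV = $20,021.07

$20,021.07


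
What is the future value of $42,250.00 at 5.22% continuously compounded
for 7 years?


Formula: FV = P * e^(r*t)
Exponent: r*t = 0.0522 * 7 = 0.3654
e^(0.3654) = 1.44109
FV = $42,250.00 * 1.44109 = $60,886.07

$60,886.07


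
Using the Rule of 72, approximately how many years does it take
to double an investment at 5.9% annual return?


Formula: Years ≈ 72 / r
Substituting: Years ≈ 72 / 5.9
Years ≈ 12.2

12.2 years


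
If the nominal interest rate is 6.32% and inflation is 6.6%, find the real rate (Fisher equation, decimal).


Formula: (1 + r_real) = (1 + r_nom) / (1 + inflation)
Substituting: (1 + r_real) = 1.0632 / 1.066
(1 + r_real) = 0.997373
r_real = 0.997373 - 1 = -0.002627

-0.002627


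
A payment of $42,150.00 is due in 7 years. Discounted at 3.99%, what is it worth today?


Formula: PV = FV / (1 + r)^n
Substituting: PV = $42,150.00 / (1 + 0.0399)^7
Discount factor: (1.0399)^7 = 1.315046
PV = $42,150.00 / 1.315046 = $32,052.10

$32,052.10


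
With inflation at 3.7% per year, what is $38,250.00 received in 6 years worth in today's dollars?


Formula: Real value = nominal / (1 + inflation)^years
Price level: (1 + 0.037)^6 = 1.243577
Real value = $38,250.00 / 1.243577 = $30,758.06

$30,758.06


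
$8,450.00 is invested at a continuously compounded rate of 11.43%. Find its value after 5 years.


Formula: FV = P * e^(r*t)
Exponent: r*t = 0.1143 * 5 = 0.5715
e^(0.5715) = 1.770921
FV = $8,450.00 * 1.770921 = $14,964.29

$14,964.29


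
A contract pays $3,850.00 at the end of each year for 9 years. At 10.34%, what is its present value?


Formula: PV = PMT * (1 - (1+r)^(-n)) / r
Discount factor: (1 + 0.1034)^(-9) = 0.41248
Bracket: 1 - 0.41248 = 0.58752
PV = $3,850.00 * 0.58752 / 0.1034 = $21,875.73

$21,875.73


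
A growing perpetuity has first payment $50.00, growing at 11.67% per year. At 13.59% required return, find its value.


Formula: PV = C / (r - g)
Spread: r - g = 0.1359 - 0.1167 = 0.0192
Substituting: PV = $50.00 / 0.0192
PV = $2,604.17

$2,604.17


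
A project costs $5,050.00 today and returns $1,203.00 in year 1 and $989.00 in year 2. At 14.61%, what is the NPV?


Formula: NPV = C0 + C1/(1+r) + C2/(1+r)^2
Discount C1: $1,203.00 / (1 + 0.1461) = $1,049.65
Discount C2: $989.00 / (1 + 0.1461)^2 = $752.92
NPV = -$5,050.00 + $1,049.65 + $752.92 = -$3,247.43

-$3,247.43


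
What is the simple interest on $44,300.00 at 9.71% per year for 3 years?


Formula: I = P * r * t
Substituting: I = $44,300.00 * 0.0971 * 3
Step: I = $44,300.00 * 0.2913
I = $12,904.59

$12,904.59


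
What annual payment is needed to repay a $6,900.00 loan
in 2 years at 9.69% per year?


Formula: PMT = PV * r / (1 - (1+r)^(-n))
Denominator: 1 - (1 + 0.0969)^(-2) = 0.168876
Numerator: $6,900.00 * 0.0969 = 668.61
PMT = 668.61 / 0.168876 = $3,959.18

$3,959.18


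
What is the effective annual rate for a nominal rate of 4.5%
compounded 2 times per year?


Formula: EAR = (1 + r/m)^m - 1
Period rate: r/m = 0.045 / 2 = 0.0225
Compounding: (1 + 0.0225)^2 = 1.045506
EAR = 1.045506 - 1 = 0.045506

0.045506


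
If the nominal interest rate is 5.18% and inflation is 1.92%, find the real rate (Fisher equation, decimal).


Formula: (1 + r_real) = (1 + r_nom) / (1 + inflation)
Substituting: (1 + r_real) = 1.0518 / 1.0192
(1 + r_real) = 1.031986
r_real = 1.031986 - 1 = 0.031986

0.031986


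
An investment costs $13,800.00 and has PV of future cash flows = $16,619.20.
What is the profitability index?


Formula: PI = PV(cash flows) / initial investment
Substituting: PI = $16,619.20 / $13,800.00
PI = 1.2043

1.2043


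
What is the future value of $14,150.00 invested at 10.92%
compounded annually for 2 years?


Formula: FV = P * (1 + r)^n
Substituting: FV = $14,150.00 * (1 + 0.1092)^2
Growth factor: (1.1092)^2 = 1.230325
FV = $14,150.00 * 1.230325 = $17,409.09

$17,409.09


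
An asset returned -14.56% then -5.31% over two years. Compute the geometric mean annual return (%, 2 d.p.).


Formula: Geometric mean = ((1+r1)*(1+r2))^(1/2) - 1
Product: (1 + -0.1456) * (1 + -0.0531) = 0.8544 * 0.9469 = 0.809031
Square root: 0.809031^0.5 = 0.899462
Geometric mean = 0.899462 - 1 = -0.100538
As percentage: -10.05%

-10.05%


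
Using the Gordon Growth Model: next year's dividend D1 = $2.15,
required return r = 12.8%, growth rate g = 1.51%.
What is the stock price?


Formula: P = D1 / (r - g)
Spread: r - g = 0.128 - 0.0151 = 0.1129
Substituting: P = $2.15 / 0.1129
P = $19.04

$19.04


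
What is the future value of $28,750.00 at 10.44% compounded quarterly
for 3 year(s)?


Formula: FV = P * (1 + r/m)^(m*t)
Period rate: r/m = 0.1044 / 4 = 0.0261
Total periods: m*t = 4 * 3 = 12
Growth factor: (1 + 0.0261)^12 = 1.362311
FV = $28,750.00 * 1.362311 = $39,166.44

$39,166.44


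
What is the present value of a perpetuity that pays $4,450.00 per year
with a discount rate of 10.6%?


Formula: PV = C / r
Substituting: PV = $4,450.00 / 0.106
PV = $41,981.13

$41,981.13


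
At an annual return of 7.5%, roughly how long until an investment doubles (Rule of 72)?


Formula: Years ≈ 72 / r
Substituting: Years ≈ 72 / 7.5
Years ≈ 9.6

9.6 years


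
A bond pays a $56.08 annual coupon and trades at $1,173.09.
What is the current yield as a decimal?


Formula: Current yield = annual coupon / price
Substituting: CY = $56.08 / $1,173.09
CY = 0.047805

0.047805


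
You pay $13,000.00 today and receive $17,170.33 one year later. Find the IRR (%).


Formula: IRR = C1/C0 - 1
Substituting: IRR = $17,170.33 / $13,000.00 - 1
Ratio: 1.320795 - 1 = 0.320795
IRR = 32.0795%

32.0795%


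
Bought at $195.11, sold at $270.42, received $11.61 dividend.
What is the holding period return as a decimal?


Formula: HPR = (P1 - P0 + D) / P0
Gain: $270.42 - $195.11 + $11.61 = $86.92
HPR = $86.92 / $195.11 = 0.4455

0.4455


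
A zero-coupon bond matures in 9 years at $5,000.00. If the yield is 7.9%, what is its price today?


Formula: Price = FV / (1 + r)^n
Substituting: Price = $5,000.00 / (1 + 0.079)^9
Discount factor: (1.079)^9 = 1.982408
Price = $5,000.00 / 1.982408 = $2,522.19

$2,522.19


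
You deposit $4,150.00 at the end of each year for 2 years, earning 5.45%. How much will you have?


Formula: FV = PMT * ((1+r)^n - 1) / r
Growth factor: (1 + 0.0545)^2 = 1.11197
Numerator: 1.11197 - 1 = 0.11197
FV = $4,150.00 * 0.11197 / 0.0545 = $8,526.18

$8,526.18


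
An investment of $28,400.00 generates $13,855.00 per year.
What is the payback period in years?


Formula: Payback = investment / annual cash flow
Substituting: Payback = $28,400.00 / $13,855.00
Payback = 2.0498 years

2.0498 years


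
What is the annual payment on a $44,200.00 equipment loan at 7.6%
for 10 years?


Formula: PMT = PV * r / (1 - (1+r)^(-n))
Denominator: 1 - (1 + 0.076)^(-10) = 0.519296
Numerator: $44,200.00 * 0.076 = 3359.2
PMT = 3359.2 / 0.519296 = $6,468.75

$6,468.75


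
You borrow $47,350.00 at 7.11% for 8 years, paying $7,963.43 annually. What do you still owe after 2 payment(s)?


Formula: Balance = PV*(1+r)^k - PMT*((1+r)^k - 1)/r
Growth: (1 + 0.0711)^2 = 1.147255
Accumulated factor: ((1+r)^k - 1)/r = 2.0711
Balance = $47,350.00 * 1.147255 - $7,963.43 * 2.0711
Balance = $37,829.47

$37,829.47


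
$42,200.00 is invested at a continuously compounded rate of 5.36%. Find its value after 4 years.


Formula: FV = P * e^(r*t)
Exponent: r*t = 0.0536 * 4 = 0.2144
e^(0.2144) = 1.239118
FV = $42,200.00 * 1.239118 = $52,290.79

$52,290.79


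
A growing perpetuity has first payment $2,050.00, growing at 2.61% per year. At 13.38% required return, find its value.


Formula: PV = C / (r - g)
Spread: r - g = 0.1338 - 0.0261 = 0.1077
Substituting: PV = $2,050.00 / 0.1077
PV = $19,034.35

$19,034.35


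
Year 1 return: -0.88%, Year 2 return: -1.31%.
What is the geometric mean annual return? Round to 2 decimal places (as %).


Formula: Geometric mean = ((1+r1)*(1+r2))^(1/2) - 1
Product: (1 + -0.0088) * (1 + -0.0131) = 0.9912 * 0.9869 = 0.978215
Square root: 0.978215^0.5 = 0.989048
Geometric mean = 0.989048 - 1 = -0.010952
As percentage: -1.10%

-1.10%


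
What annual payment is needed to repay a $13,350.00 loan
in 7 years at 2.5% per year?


Formula: PMT = PV * r / (1 - (1+r)^(-n))
Denominator: 1 - (1 + 0.025)^(-7) = 0.158735
Numerator: $13,350.00 * 0.025 = 333.75
PMT = 333.75 / 0.158735 = $2,102.56

$2,102.56


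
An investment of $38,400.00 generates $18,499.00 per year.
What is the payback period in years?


Formula: Payback = investment / annual cash flow
Substituting: Payback = $38,400.00 / $18,499.00
Payback = 2.0758 years

2.0758 years


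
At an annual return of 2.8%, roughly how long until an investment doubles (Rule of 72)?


Formula: Years ≈ 72 / r
Substituting: Years ≈ 72 / 2.8
Years ≈ 25.7

25.7 years


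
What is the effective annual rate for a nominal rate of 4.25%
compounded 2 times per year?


Formula: EAR = (1 + r/m)^m - 1
Period rate: r/m = 0.0425 / 2 = 0.02125
Compounding: (1 + 0.02125)^2 = 1.042952
EAR = 1.042952 - 1 = 0.042952

0.042952


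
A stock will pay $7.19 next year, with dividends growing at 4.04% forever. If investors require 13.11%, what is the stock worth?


Formula: P = D1 / (r - g)
Spread: r - g = 0.1311 - 0.0404 = 0.0907
Substituting: P = $7.19 / 0.0907
P = $79.27

$79.27


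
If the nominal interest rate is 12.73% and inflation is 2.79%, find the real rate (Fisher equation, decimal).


Formula: (1 + r_real) = (1 + r_nom) / (1 + inflation)
Substituting: (1 + r_real) = 1.1273 / 1.0279
(1 + r_real) = 1.096702
r_real = 1.096702 - 1 = 0.096702

0.096702


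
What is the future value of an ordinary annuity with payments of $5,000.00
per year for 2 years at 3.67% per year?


Formula: FV = PMT * ((1+r)^n - 1) / r
Growth factor: (1 + 0.0367)^2 = 1.074747
Numerator: 1.074747 - 1 = 0.074747
FV = $5,000.00 * 0.074747 / 0.0367 = $10,183.50

$10,183.50


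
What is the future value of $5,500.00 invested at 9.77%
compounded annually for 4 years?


Formula: FV = P * (1 + r)^n
Substituting: FV = $5,500.00 * (1 + 0.0977)^4
Growth factor: (1.0977)^4 = 1.451893
FV = $5,500.00 * 1.451893 = $7,985.41

$7,985.41


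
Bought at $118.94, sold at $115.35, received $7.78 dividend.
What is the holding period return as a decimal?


Formula: HPR = (P1 - P0 + D) / P0
Gain: $115.35 - $118.94 + $7.78 = $4.19
HPR = $4.19 / $118.94 = 0.0352

0.0352


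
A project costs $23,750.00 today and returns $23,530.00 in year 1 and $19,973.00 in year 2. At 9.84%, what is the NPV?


Formula: NPV = C0 + C1/(1+r) + C2/(1+r)^2
Discount C1: $23,530.00 / (1 + 0.0984) = $21,422.07
Discount C2: $19,973.00 / (1 + 0.0984)^2 = $16,554.74
NPV = -$23,750.00 + $21,422.07 + $16,554.74 = $14,226.80

$14,226.80


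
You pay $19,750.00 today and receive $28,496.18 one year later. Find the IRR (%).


Formula: IRR = C1/C0 - 1
Substituting: IRR = $28,496.18 / $19,750.00 - 1
Ratio: 1.442845 - 1 = 0.442845
IRR = 44.2845%

44.2845%


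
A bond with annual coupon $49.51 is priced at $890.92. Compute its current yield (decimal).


Formula: Current yield = annual coupon / price
Substituting: CY = $49.51 / $890.92
CY = 0.055572

0.055572


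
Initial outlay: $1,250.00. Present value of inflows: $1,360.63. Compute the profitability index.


Formula: PI = PV(cash flows) / initial investment
Substituting: PI = $1,360.63 / $1,250.00
PI = 1.0885

1.0885


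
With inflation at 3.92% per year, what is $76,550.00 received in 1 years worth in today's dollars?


Formula: Real value = nominal / (1 + inflation)^years
Price level: (1 + 0.0392)^1 = 1.0392
Real value = $76,550.00 / 1.0392 = $73,662.43

$73,662.43


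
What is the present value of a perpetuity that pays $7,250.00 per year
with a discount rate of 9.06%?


Formula: PV = C / r
Substituting: PV = $7,250.00 / 0.0906
PV = $80,022.08

$80,022.08


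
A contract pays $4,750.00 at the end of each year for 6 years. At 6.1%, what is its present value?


Formula: PV = PMT * (1 - (1+r)^(-n)) / r
Discount factor: (1 + 0.061)^(-6) = 0.700983
Bracket: 1 - 0.700983 = 0.299017
PV = $4,750.00 * 0.299017 / 0.061 = $23,284.08

$23,284.08


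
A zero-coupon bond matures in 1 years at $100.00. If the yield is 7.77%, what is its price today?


Formula: Price = FV / (1 + r)^n
Substituting: Price = $100.00 / (1 + 0.0777)^1
Discount factor: (1.0777)^1 = 1.0777
Price = $100.00 / 1.0777 = $92.79

$92.79


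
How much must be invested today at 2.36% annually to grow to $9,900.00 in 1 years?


Formula: PV = FV / (1 + r)^n
Substituting: PV = $9,900.00 / (1 + 0.0236)^1
Discount factor: (1.0236)^1 = 1.0236
PV = $9,900.00 / 1.0236 = $9,671.75

$9,671.75


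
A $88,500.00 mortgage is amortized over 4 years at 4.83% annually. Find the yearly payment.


Formula: PMT = PV * r / (1 - (1+r)^(-n))
Denominator: 1 - (1 + 0.0483)^(-4) = 0.171948
Numerator: $88,500.00 * 0.0483 = 4274.55
PMT = 4274.55 / 0.171948 = $24,859.56

$24,859.56


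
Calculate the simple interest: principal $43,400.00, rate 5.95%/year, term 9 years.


Formula: I = P * r * t
Substituting: I = $43,400.00 * 0.0595 * 9
Step: I = $43,400.00 * 0.5355
I = $23,240.70

$23,240.70


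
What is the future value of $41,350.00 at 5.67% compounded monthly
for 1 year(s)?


Formula: FV = P * (1 + r/m)^(m*t)
Period rate: r/m = 0.0567 / 12 = 0.004725
Total periods: m*t = 12 * 1 = 12
Growth factor: (1 + 0.004725)^12 = 1.058197
FV = $41,350.00 * 1.058197 = $43,756.44

$43,756.44


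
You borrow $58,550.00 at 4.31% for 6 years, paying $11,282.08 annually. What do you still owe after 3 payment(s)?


Formula: Balance = PV*(1+r)^k - PMT*((1+r)^k - 1)/r
Growth: (1 + 0.0431)^3 = 1.134953
Accumulated factor: ((1+r)^k - 1)/r = 3.131158
Balance = $58,550.00 * 1.134953 - $11,282.08 * 3.131158
Balance = $31,125.52

$31,125.52


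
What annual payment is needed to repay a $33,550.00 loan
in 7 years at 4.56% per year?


Formula: PMT = PV * r / (1 - (1+r)^(-n))
Denominator: 1 - (1 + 0.0456)^(-7) = 0.268118
Numerator: $33,550.00 * 0.0456 = 1529.88
PMT = 1529.88 / 0.268118 = $5,705.99

$5,705.99


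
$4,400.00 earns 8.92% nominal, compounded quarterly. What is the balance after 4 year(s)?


Formula: FV = P * (1 + r/m)^(m*t)
Period rate: r/m = 0.0892 / 4 = 0.0223
Total periods: m*t = 4 * 4 = 16
Growth factor: (1 + 0.0223)^16 = 1.42316
FV = $4,400.00 * 1.42316 = $6,261.90

$6,261.90


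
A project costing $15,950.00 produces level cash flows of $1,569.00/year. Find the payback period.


Formula: Payback = investment / annual cash flow
Substituting: Payback = $15,950.00 / $1,569.00
Payback = 10.1657 years

10.1657 years


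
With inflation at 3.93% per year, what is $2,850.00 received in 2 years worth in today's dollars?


Formula: Real value = nominal / (1 + inflation)^years
Price level: (1 + 0.0393)^2 = 1.080144
Real value = $2,850.00 / 1.080144 = $2,638.54

$2,638.54


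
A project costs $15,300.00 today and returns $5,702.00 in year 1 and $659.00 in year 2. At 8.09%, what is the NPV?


Formula: NPV = C0 + C1/(1+r) + C2/(1+r)^2
Discount C1: $5,702.00 / (1 + 0.0809) = $5,275.23
Discount C2: $659.00 / (1 + 0.0809)^2 = $564.05
NPV = -$15,300.00 + $5,275.23 + $564.05 = -$9,460.72

-$9,460.72


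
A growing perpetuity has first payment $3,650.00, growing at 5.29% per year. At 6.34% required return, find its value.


Formula: PV = C / (r - g)
Spread: r - g = 0.0634 - 0.0529 = 0.0105
Substituting: PV = $3,650.00 / 0.0105
PV = $347,619.05

$347,619.05


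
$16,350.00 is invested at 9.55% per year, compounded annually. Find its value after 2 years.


Formula: FV = P * (1 + r)^n
Substituting: FV = $16,350.00 * (1 + 0.0955)^2
Growth factor: (1.0955)^2 = 1.20012
FV = $16,350.00 * 1.20012 = $19,621.97

$19,621.97
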